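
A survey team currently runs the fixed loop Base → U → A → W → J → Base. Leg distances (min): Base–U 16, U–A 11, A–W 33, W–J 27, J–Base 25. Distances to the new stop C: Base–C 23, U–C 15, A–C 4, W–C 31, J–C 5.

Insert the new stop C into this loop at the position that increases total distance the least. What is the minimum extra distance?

Insertion cost between consecutive stops i–j is d(i,C) + d(C,j) − d(i,j):
  between Base and U: 23 + 15 − 16 = 22
  between U and A: 15 + 4 − 11 = 8
  between A and W: 4 + 31 − 33 = 2
  between W and J: 31 + 5 − 27 = 9
  between J and Base: 5 + 23 − 25 = 3
Cheapest insertion is between A and W, adding 2.
New total = 112 + 2 = 114.

Minimum extra distance: 2 min, inserting C between A and W.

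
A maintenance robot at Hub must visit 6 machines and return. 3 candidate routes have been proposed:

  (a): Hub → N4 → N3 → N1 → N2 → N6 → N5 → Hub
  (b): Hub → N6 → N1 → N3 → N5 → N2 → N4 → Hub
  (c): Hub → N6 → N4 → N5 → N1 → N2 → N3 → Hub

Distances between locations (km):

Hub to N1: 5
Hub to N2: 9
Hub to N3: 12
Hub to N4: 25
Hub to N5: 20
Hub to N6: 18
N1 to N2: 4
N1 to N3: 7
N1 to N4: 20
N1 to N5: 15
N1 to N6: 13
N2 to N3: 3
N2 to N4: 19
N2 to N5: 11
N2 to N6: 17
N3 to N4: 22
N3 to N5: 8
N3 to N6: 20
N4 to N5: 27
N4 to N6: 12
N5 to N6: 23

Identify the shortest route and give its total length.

91 km — (c) is the shortest.

(a): 25 + 22 + 7 + 4 + 17 + 23 + 20 = 118
(b): 18 + 13 + 7 + 8 + 11 + 19 + 25 = 101
(c): 18 + 12 + 27 + 15 + 4 + 3 + 12 = 91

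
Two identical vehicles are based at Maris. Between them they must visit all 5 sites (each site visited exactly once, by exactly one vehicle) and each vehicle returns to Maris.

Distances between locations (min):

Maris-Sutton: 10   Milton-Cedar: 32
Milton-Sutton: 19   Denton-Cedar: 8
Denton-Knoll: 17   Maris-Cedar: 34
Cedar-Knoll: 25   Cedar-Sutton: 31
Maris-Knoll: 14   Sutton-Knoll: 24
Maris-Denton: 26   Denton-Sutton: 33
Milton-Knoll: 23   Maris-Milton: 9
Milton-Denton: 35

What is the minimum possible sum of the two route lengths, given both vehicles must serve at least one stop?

There are 2^4 − 1 = 15 ways to divide the 5 stops into two non-empty groups. For each, the best each vehicle can do is its own shortest tour through its group:
  {Milton} + {Denton, Cedar, Sutton, Knoll}: 18 + 80 = 98
  {Denton} + {Milton, Cedar, Sutton, Knoll}: 52 + 98 = 150
  {Milton, Denton} + {Cedar, Sutton, Knoll}: 70 + 80 = 150
  {Cedar} + {Milton, Denton, Sutton, Knoll}: 68 + 92 = 160
  {Milton, Cedar} + {Denton, Sutton, Knoll}: 75 + 74 = 149
  {Denton, Cedar} + {Milton, Sutton, Knoll}: 68 + 66 = 134
  … (15 splits in total)
Best: vehicle 1 Maris → Milton → Maris = 18; vehicle 2 Maris → Sutton → Cedar → Denton → Knoll → Maris = 80; combined 98.

Minimum combined distance: 98 min.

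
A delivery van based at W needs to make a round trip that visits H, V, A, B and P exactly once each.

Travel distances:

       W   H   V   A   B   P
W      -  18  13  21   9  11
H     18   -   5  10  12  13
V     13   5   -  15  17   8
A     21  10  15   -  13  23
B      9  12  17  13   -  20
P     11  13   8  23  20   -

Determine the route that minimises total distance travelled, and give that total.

Minimum total distance: 56.

With 5 stops there are 5!/2 = 60 distinct round trips (a route and its reverse cost the same).
W - H - V - A - B - P - W: 18+5+15+13+20+11 = 82
W - H - V - A - P - B - W: 18+5+15+23+20+9 = 90
W - H - V - B - A - P - W: 18+5+17+13+23+11 = 87
W - H - V - B - P - A - W: 18+5+17+20+23+21 = 104
W - H - V - P - A - B - W: 18+5+8+23+13+9 = 76
W - H - V - P - B - A - W: 18+5+8+20+13+21 = 85
W - H - A - V - B - P - W: 18+10+15+17+20+11 = 91
W - H - A - V - P - B - W: 18+10+15+8+20+9 = 80
W - H - A - B - V - P - W: 18+10+13+17+8+11 = 77
W - H - A - B - P - V - W: 18+10+13+20+8+13 = 82
W - H - A - P - V - B - W: 18+10+23+8+17+9 = 85
W - H - A - P - B - V - W: 18+10+23+20+17+13 = 101
W - H - B - V - A - P - W: 18+12+17+15+23+11 = 96
W - H - B - V - P - A - W: 18+12+17+8+23+21 = 99
… (46 more)
W - B - A - H - V - P - W: 9+13+10+5+8+11 = 56  ← best
The minimum is 56.
One optimal route: W → B → A → H → V → P → W (or its reverse).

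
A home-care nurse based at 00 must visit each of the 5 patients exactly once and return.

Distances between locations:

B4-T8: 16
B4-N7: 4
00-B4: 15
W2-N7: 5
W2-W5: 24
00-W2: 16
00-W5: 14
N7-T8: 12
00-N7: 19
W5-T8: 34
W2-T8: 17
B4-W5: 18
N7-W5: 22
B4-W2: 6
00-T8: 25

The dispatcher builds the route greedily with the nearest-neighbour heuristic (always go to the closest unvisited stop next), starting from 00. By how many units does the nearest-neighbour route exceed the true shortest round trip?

The nearest-neighbour route is 3 longer than optimal.

From 00: W5=14, B4=15, W2=16, N7=19, T8=25 → choose W5 (14).
From W5: B4=18, N7=22, W2=24, T8=34 → choose B4 (18).
From B4: N7=4, W2=6, T8=16 → choose N7 (4).
From N7: W2=5, T8=12 → choose W2 (5).
From W2: T8=17 → choose T8 (17).
NN route 00 → W5 → B4 → N7 → W2 → T8 → 00 costs 83.
Optimal: 00 → W5 → B4 → W2 → N7 → T8 → 00 costs 80 (by enumerating all 60 distinct tours).
Excess = 83 − 80 = 3.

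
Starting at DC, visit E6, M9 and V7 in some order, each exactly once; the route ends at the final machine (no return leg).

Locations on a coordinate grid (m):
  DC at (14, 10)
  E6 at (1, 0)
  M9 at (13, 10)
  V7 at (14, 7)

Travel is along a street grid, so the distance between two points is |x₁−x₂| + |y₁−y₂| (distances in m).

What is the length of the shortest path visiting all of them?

Shortest open route: 25 m.

There are 3! = 6 possible orderings.
DC → E6 → M9 → V7: 23+22+4 = 49
DC → E6 → V7 → M9: 23+20+4 = 47
DC → M9 → E6 → V7: 1+22+20 = 43
DC → M9 → V7 → E6: 1+4+20 = 25
DC → V7 → E6 → M9: 3+20+22 = 45
DC → V7 → M9 → E6: 3+4+22 = 29
The minimum is 25.
One shortest path: DC → M9 → V7 → E6.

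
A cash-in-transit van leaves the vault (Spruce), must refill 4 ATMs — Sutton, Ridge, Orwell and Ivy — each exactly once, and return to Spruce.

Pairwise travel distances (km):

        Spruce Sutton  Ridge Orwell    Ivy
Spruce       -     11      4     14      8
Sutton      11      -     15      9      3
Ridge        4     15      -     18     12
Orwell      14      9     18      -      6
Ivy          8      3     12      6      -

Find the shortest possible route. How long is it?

42 km — the shortest possible round trip.

Spruce→Sutton→Ridge→Orwell→Ivy→Spruce: 11+15+18+6+8 = 58
Spruce→Sutton→Ridge→Ivy→Orwell→Spruce: 11+15+12+6+14 = 58
Spruce→Sutton→Orwell→Ridge→Ivy→Spruce: 11+9+18+12+8 = 58
Spruce→Sutton→Orwell→Ivy→Ridge→Spruce: 11+9+6+12+4 = 42
Spruce→Sutton→Ivy→Ridge→Orwell→Spruce: 11+3+12+18+14 = 58
Spruce→Sutton→Ivy→Orwell→Ridge→Spruce: 11+3+6+18+4 = 42
Spruce→Ridge→Sutton→Orwell→Ivy→Spruce: 4+15+9+6+8 = 42
Spruce→Ridge→Sutton→Ivy→Orwell→Spruce: 4+15+3+6+14 = 42
Spruce→Ridge→Orwell→Sutton→Ivy→Spruce: 4+18+9+3+8 = 42
Spruce→Ridge→Ivy→Sutton→Orwell→Spruce: 4+12+3+9+14 = 42
Spruce→Orwell→Sutton→Ridge→Ivy→Spruce: 14+9+15+12+8 = 58
Spruce→Orwell→Ridge→Sutton→Ivy→Spruce: 14+18+15+3+8 = 58
The minimum is 42.
One optimal route: Spruce → Sutton → Orwell → Ivy → Ridge → Spruce (or its reverse).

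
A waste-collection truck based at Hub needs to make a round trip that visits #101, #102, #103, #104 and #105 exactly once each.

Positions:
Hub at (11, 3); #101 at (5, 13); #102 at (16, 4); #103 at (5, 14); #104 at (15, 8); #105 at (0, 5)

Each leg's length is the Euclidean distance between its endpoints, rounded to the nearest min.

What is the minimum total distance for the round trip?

42 min — the shortest possible round trip.

Hub-#101-#102-#103-#104-#105-Hub: 12+14+15+12+15+11 = 79
Hub-#101-#102-#103-#105-#104-Hub: 12+14+15+10+15+6 = 72
Hub-#101-#102-#104-#103-#105-Hub: 12+14+4+12+10+11 = 63
Hub-#101-#102-#104-#105-#103-Hub: 12+14+4+15+10+13 = 68
Hub-#101-#102-#105-#103-#104-Hub: 12+14+16+10+12+6 = 70
Hub-#101-#102-#105-#104-#103-Hub: 12+14+16+15+12+13 = 82
Hub-#101-#103-#102-#104-#105-Hub: 12+1+15+4+15+11 = 58
Hub-#101-#103-#102-#105-#104-Hub: 12+1+15+16+15+6 = 65
Hub-#101-#103-#104-#102-#105-Hub: 12+1+12+4+16+11 = 56
Hub-#101-#103-#104-#105-#102-Hub: 12+1+12+15+16+5 = 61
Hub-#101-#103-#105-#102-#104-Hub: 12+1+10+16+4+6 = 49
Hub-#101-#103-#105-#104-#102-Hub: 12+1+10+15+4+5 = 47
Hub-#101-#104-#102-#103-#105-Hub: 12+11+4+15+10+11 = 63
Hub-#101-#104-#102-#105-#103-Hub: 12+11+4+16+10+13 = 66
… (46 more)
Hub-#102-#104-#101-#103-#105-Hub: 5+4+11+1+10+11 = 42  ← best
The minimum is 42.
One optimal route: Hub → #102 → #104 → #101 → #103 → #105 → Hub (or its reverse).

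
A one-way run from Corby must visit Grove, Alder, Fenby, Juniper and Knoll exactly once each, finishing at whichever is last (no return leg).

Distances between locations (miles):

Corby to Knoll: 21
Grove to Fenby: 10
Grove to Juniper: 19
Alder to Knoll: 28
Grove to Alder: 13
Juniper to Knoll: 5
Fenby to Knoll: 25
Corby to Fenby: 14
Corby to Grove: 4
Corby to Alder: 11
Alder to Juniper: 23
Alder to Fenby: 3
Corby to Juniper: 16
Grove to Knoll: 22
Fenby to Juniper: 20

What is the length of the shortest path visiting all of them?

Shortest open route: 45 miles.

There are 5! = 120 possible orderings.
Corby→Grove→Alder→Fenby→Juniper→Knoll: 4+13+3+20+5 = 45
Corby→Grove→Alder→Fenby→Knoll→Juniper: 4+13+3+25+5 = 50
Corby→Grove→Alder→Juniper→Fenby→Knoll: 4+13+23+20+25 = 85
Corby→Grove→Alder→Juniper→Knoll→Fenby: 4+13+23+5+25 = 70
Corby→Grove→Alder→Knoll→Fenby→Juniper: 4+13+28+25+20 = 90
Corby→Grove→Alder→Knoll→Juniper→Fenby: 4+13+28+5+20 = 70
Corby→Grove→Fenby→Alder→Juniper→Knoll: 4+10+3+23+5 = 45
Corby→Grove→Fenby→Alder→Knoll→Juniper: 4+10+3+28+5 = 50
Corby→Grove→Fenby→Juniper→Alder→Knoll: 4+10+20+23+28 = 85
Corby→Grove→Fenby→Juniper→Knoll→Alder: 4+10+20+5+28 = 67
Corby→Grove→Fenby→Knoll→Alder→Juniper: 4+10+25+28+23 = 90
Corby→Grove→Fenby→Knoll→Juniper→Alder: 4+10+25+5+23 = 67
Corby→Grove→Juniper→Alder→Fenby→Knoll: 4+19+23+3+25 = 74
Corby→Grove→Juniper→Alder→Knoll→Fenby: 4+19+23+28+25 = 99
… (106 more)
The minimum is 45.
One shortest path: Corby → Grove → Alder → Fenby → Juniper → Knoll.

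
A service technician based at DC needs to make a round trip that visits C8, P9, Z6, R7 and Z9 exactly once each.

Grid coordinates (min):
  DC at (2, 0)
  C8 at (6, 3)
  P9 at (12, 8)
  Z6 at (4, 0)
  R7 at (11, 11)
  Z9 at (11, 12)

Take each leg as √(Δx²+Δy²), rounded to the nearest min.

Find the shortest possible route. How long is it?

With 5 stops there are 5!/2 = 60 distinct round trips (a route and its reverse cost the same).
DC→C8→P9→Z6→R7→Z9→DC: 5+8+11+13+1+15 = 53
DC→C8→P9→Z6→Z9→R7→DC: 5+8+11+14+1+14 = 53
DC→C8→P9→R7→Z6→Z9→DC: 5+8+3+13+14+15 = 58
DC→C8→P9→R7→Z9→Z6→DC: 5+8+3+1+14+2 = 33
DC→C8→P9→Z9→Z6→R7→DC: 5+8+4+14+13+14 = 58
DC→C8→P9→Z9→R7→Z6→DC: 5+8+4+1+13+2 = 33
DC→C8→Z6→P9→R7→Z9→DC: 5+4+11+3+1+15 = 39
DC→C8→Z6→P9→Z9→R7→DC: 5+4+11+4+1+14 = 39
DC→C8→Z6→R7→P9→Z9→DC: 5+4+13+3+4+15 = 44
DC→C8→Z6→R7→Z9→P9→DC: 5+4+13+1+4+13 = 40
DC→C8→Z6→Z9→P9→R7→DC: 5+4+14+4+3+14 = 44
DC→C8→Z6→Z9→R7→P9→DC: 5+4+14+1+3+13 = 40
DC→C8→R7→P9→Z6→Z9→DC: 5+9+3+11+14+15 = 57
DC→C8→R7→P9→Z9→Z6→DC: 5+9+3+4+14+2 = 37
… (46 more)
DC→C8→R7→Z9→P9→Z6→DC: 5+9+1+4+11+2 = 32  ← best
The minimum is 32.
One optimal route: DC → C8 → R7 → Z9 → P9 → Z6 → DC (or its reverse).

Minimum total distance: 32 min.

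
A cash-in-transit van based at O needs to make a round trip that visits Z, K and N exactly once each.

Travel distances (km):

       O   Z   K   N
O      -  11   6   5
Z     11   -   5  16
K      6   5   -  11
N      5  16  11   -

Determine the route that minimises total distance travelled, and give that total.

Shortest round trip = 32 km.

With 3 stops there are 3!/2 = 3 distinct round trips (a route and its reverse cost the same).
O→Z→K→N→O: 11+5+11+5 = 32
O→Z→N→K→O: 11+16+11+6 = 44
O→K→Z→N→O: 6+5+16+5 = 32
The minimum is 32.
One optimal route: O → Z → K → N → O (or its reverse).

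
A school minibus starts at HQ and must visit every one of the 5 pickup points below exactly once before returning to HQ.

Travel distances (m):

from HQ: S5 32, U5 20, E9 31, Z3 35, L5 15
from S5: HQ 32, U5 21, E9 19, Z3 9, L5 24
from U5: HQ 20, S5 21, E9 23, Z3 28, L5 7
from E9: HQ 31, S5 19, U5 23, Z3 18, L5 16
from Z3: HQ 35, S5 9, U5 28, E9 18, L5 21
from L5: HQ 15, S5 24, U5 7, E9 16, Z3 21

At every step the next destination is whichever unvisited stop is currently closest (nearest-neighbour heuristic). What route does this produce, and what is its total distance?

At HQ the remaining stops are L5 15, U5 20, E9 31, S5 32, Z3 35; go to L5.
At L5 the remaining stops are U5 7, E9 16, Z3 21, S5 24; go to U5.
At U5 the remaining stops are S5 21, E9 23, Z3 28; go to S5.
At S5 the remaining stops are Z3 9, E9 19; go to Z3.
At Z3 the remaining stops are E9 18; go to E9.
Return E9→HQ: 31.
Total = 15 + 7 + 21 + 9 + 18 + 31 = 101.

Nearest-neighbour total = 101 m; route HQ → L5 → U5 → S5 → Z3 → E9 → HQ.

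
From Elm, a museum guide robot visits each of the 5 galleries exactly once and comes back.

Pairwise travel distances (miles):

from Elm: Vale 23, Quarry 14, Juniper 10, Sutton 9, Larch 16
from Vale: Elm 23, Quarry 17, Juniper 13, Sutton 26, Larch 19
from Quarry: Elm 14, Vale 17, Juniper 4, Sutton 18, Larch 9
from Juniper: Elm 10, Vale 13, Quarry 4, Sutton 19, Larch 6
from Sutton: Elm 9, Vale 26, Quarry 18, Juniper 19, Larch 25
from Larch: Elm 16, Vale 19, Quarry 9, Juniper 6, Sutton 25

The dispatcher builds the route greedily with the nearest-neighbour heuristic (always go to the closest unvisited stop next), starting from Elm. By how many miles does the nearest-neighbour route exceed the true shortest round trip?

Excess over optimum: 2 miles.

From Elm: Sutton=9, Juniper=10, Quarry=14, Larch=16, Vale=23 → choose Sutton (9).
From Sutton: Quarry=18, Juniper=19, Larch=25, Vale=26 → choose Quarry (18).
From Quarry: Juniper=4, Larch=9, Vale=17 → choose Juniper (4).
From Juniper: Larch=6, Vale=13 → choose Larch (6).
From Larch: Vale=19 → choose Vale (19).
NN route Elm → Sutton → Quarry → Juniper → Larch → Vale → Elm costs 79.
Optimal: Elm → Quarry → Larch → Juniper → Vale → Sutton → Elm costs 77 (by enumerating all 60 distinct tours).
Excess = 79 − 77 = 2.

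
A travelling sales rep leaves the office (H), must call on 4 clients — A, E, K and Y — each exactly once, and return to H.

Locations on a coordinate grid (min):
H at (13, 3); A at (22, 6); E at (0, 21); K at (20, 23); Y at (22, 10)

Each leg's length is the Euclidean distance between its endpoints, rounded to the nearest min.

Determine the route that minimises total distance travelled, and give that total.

H-A-E-K-Y-H: 9+27+20+13+11 = 80
H-A-E-Y-K-H: 9+27+25+13+21 = 95
H-A-K-E-Y-H: 9+17+20+25+11 = 82
H-A-K-Y-E-H: 9+17+13+25+22 = 86
H-A-Y-E-K-H: 9+4+25+20+21 = 79
H-A-Y-K-E-H: 9+4+13+20+22 = 68
H-E-A-K-Y-H: 22+27+17+13+11 = 90
H-E-A-Y-K-H: 22+27+4+13+21 = 87
H-E-K-A-Y-H: 22+20+17+4+11 = 74
H-E-Y-A-K-H: 22+25+4+17+21 = 89
H-K-A-E-Y-H: 21+17+27+25+11 = 101
H-K-E-A-Y-H: 21+20+27+4+11 = 83
The minimum is 68.
One optimal route: H → A → Y → K → E → H (or its reverse).

Shortest round trip = 68 min.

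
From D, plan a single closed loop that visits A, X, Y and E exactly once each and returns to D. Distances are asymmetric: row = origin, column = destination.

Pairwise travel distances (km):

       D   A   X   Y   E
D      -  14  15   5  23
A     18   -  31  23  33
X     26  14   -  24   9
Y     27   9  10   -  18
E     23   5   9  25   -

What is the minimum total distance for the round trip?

Shortest round trip = 47 km.

D-A-X-Y-E-D: 14+31+24+18+23 = 110
D-A-X-E-Y-D: 14+31+9+25+27 = 106
D-A-Y-X-E-D: 14+23+10+9+23 = 79
D-A-Y-E-X-D: 14+23+18+9+26 = 90
D-A-E-X-Y-D: 14+33+9+24+27 = 107
D-A-E-Y-X-D: 14+33+25+10+26 = 108
D-X-A-Y-E-D: 15+14+23+18+23 = 93
D-X-A-E-Y-D: 15+14+33+25+27 = 114
D-X-Y-A-E-D: 15+24+9+33+23 = 104
D-X-Y-E-A-D: 15+24+18+5+18 = 80
D-X-E-A-Y-D: 15+9+5+23+27 = 79
D-X-E-Y-A-D: 15+9+25+9+18 = 76
D-Y-A-X-E-D: 5+9+31+9+23 = 77
D-Y-A-E-X-D: 5+9+33+9+26 = 82
… (10 more)
D-Y-X-E-A-D: 5+10+9+5+18 = 47  ← best
The minimum is 47.
One optimal route: D → Y → X → E → A → D.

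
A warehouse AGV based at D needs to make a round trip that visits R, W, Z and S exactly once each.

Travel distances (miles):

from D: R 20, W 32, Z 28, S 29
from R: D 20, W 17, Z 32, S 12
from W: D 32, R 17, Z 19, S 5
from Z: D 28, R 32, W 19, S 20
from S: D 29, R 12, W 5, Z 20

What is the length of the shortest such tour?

D - R - W - Z - S - D: 20+17+19+20+29 = 105
D - R - W - S - Z - D: 20+17+5+20+28 = 90
D - R - Z - W - S - D: 20+32+19+5+29 = 105
D - R - Z - S - W - D: 20+32+20+5+32 = 109
D - R - S - W - Z - D: 20+12+5+19+28 = 84
D - R - S - Z - W - D: 20+12+20+19+32 = 103
D - W - R - Z - S - D: 32+17+32+20+29 = 130
D - W - R - S - Z - D: 32+17+12+20+28 = 109
D - W - Z - R - S - D: 32+19+32+12+29 = 124
D - W - S - R - Z - D: 32+5+12+32+28 = 109
D - Z - R - W - S - D: 28+32+17+5+29 = 111
D - Z - W - R - S - D: 28+19+17+12+29 = 105
The minimum is 84.
One optimal route: D → R → S → W → Z → D (or its reverse).

Shortest round trip = 84 miles.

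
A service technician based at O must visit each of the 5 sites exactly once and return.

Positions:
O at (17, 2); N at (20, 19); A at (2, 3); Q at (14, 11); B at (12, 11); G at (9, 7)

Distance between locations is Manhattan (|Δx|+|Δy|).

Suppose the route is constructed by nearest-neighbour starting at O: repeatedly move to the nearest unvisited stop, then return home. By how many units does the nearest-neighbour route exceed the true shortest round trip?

16 longer than the optimal tour.

O: Q=12, G=13, B=14, A=16, N=20 ⇒ Q
Q: B=2, G=9, N=14, A=20 ⇒ B
B: G=7, N=16, A=18 ⇒ G
G: A=11, N=23 ⇒ A
A: N=34 ⇒ N
NN route O → Q → B → G → A → N → O costs 86.
Optimal: O → N → Q → B → G → A → O costs 70 (by enumerating all 60 distinct tours).
Excess = 86 − 70 = 16.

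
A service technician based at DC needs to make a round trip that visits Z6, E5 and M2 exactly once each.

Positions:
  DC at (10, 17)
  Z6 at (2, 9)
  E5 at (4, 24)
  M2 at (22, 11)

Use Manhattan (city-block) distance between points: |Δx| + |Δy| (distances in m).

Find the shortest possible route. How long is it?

With 3 stops there are 3!/2 = 3 distinct round trips (a route and its reverse cost the same).
DC-Z6-E5-M2-DC: 16+17+31+18 = 82
DC-Z6-M2-E5-DC: 16+22+31+13 = 82
DC-E5-Z6-M2-DC: 13+17+22+18 = 70
The minimum is 70.
One optimal route: DC → E5 → Z6 → M2 → DC (or its reverse).

Minimum total distance: 70 m.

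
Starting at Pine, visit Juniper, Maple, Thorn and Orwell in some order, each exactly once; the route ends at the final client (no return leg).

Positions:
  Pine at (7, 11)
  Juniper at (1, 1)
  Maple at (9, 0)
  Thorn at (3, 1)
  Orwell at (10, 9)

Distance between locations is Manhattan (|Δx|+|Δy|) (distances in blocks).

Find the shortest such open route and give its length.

Shortest open route: 24 blocks.

There are 4! = 24 possible orderings.
Pine → Juniper → Maple → Thorn → Orwell: 16+9+7+15 = 47
Pine → Juniper → Maple → Orwell → Thorn: 16+9+10+15 = 50
Pine → Juniper → Thorn → Maple → Orwell: 16+2+7+10 = 35
Pine → Juniper → Thorn → Orwell → Maple: 16+2+15+10 = 43
Pine → Juniper → Orwell → Maple → Thorn: 16+17+10+7 = 50
Pine → Juniper → Orwell → Thorn → Maple: 16+17+15+7 = 55
Pine → Maple → Juniper → Thorn → Orwell: 13+9+2+15 = 39
Pine → Maple → Juniper → Orwell → Thorn: 13+9+17+15 = 54
Pine → Maple → Thorn → Juniper → Orwell: 13+7+2+17 = 39
Pine → Maple → Thorn → Orwell → Juniper: 13+7+15+17 = 52
Pine → Maple → Orwell → Juniper → Thorn: 13+10+17+2 = 42
Pine → Maple → Orwell → Thorn → Juniper: 13+10+15+2 = 40
Pine → Thorn → Juniper → Maple → Orwell: 14+2+9+10 = 35
Pine → Thorn → Juniper → Orwell → Maple: 14+2+17+10 = 43
… (10 more)
Pine → Orwell → Maple → Thorn → Juniper: 5+10+7+2 = 24  ← best
The minimum is 24.
One shortest path: Pine → Orwell → Maple → Thorn → Juniper.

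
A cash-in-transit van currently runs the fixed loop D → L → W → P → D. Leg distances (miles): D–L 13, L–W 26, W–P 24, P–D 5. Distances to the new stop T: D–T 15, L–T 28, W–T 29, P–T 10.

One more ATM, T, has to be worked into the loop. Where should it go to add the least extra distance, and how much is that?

Minimum extra distance: 15 miles, inserting T between W and P.

Insertion cost between consecutive stops i–j is d(i,T) + d(T,j) − d(i,j):
  between D and L: 15 + 28 − 13 = 30
  between L and W: 28 + 29 − 26 = 31
  between W and P: 29 + 10 − 24 = 15
  between P and D: 10 + 15 − 5 = 20
Cheapest insertion is between W and P, adding 15.
New total = 68 + 15 = 83.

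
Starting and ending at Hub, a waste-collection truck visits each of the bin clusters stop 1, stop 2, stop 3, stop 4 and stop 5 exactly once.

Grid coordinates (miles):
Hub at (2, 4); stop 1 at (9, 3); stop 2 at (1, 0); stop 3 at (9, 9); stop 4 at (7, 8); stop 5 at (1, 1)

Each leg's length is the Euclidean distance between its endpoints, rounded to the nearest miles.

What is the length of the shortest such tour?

Minimum total distance: 27 miles.

With 5 stops there are 5!/2 = 60 distinct round trips (a route and its reverse cost the same).
Hub→stop 1→stop 2→stop 3→stop 4→stop 5→Hub: 7+9+12+2+9+3 = 42
Hub→stop 1→stop 2→stop 3→stop 5→stop 4→Hub: 7+9+12+11+9+6 = 54
Hub→stop 1→stop 2→stop 4→stop 3→stop 5→Hub: 7+9+10+2+11+3 = 42
Hub→stop 1→stop 2→stop 4→stop 5→stop 3→Hub: 7+9+10+9+11+9 = 55
Hub→stop 1→stop 2→stop 5→stop 3→stop 4→Hub: 7+9+1+11+2+6 = 36
Hub→stop 1→stop 2→stop 5→stop 4→stop 3→Hub: 7+9+1+9+2+9 = 37
Hub→stop 1→stop 3→stop 2→stop 4→stop 5→Hub: 7+6+12+10+9+3 = 47
Hub→stop 1→stop 3→stop 2→stop 5→stop 4→Hub: 7+6+12+1+9+6 = 41
Hub→stop 1→stop 3→stop 4→stop 2→stop 5→Hub: 7+6+2+10+1+3 = 29
Hub→stop 1→stop 3→stop 4→stop 5→stop 2→Hub: 7+6+2+9+1+4 = 29
Hub→stop 1→stop 3→stop 5→stop 2→stop 4→Hub: 7+6+11+1+10+6 = 41
Hub→stop 1→stop 3→stop 5→stop 4→stop 2→Hub: 7+6+11+9+10+4 = 47
Hub→stop 1→stop 4→stop 2→stop 3→stop 5→Hub: 7+5+10+12+11+3 = 48
Hub→stop 1→stop 4→stop 2→stop 5→stop 3→Hub: 7+5+10+1+11+9 = 43
… (46 more)
Hub→stop 2→stop 5→stop 1→stop 3→stop 4→Hub: 4+1+8+6+2+6 = 27  ← best
The minimum is 27.
One optimal route: Hub → stop 2 → stop 5 → stop 1 → stop 3 → stop 4 → Hub (or its reverse).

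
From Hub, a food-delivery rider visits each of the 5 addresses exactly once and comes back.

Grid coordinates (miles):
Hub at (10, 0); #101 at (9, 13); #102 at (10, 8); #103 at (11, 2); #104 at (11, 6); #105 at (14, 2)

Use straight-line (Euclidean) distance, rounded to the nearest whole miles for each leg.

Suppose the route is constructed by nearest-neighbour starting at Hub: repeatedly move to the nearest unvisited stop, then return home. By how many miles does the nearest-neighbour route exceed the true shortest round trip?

1 miles longer than the optimal tour.

Hub: #103=2, #105=4, #104=6, #102=8, #101=13 ⇒ #103
#103: #105=3, #104=4, #102=6, #101=11 ⇒ #105
#105: #104=5, #102=7, #101=12 ⇒ #104
#104: #102=2, #101=7 ⇒ #102
#102: #101=5 ⇒ #101
NN route Hub → #103 → #105 → #104 → #102 → #101 → Hub costs 30.
Optimal: Hub → #103 → #101 → #102 → #104 → #105 → Hub costs 29 (by enumerating all 60 distinct tours).
Excess = 30 − 29 = 1.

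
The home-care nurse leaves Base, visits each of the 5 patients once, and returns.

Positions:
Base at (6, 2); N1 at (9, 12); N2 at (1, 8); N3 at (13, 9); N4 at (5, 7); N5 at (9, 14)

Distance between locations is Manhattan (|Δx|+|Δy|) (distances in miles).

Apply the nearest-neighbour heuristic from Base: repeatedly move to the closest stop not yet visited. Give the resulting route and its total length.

Total distance 48 miles via the nearest-neighbour route Base → N4 → N2 → N1 → N5 → N3 → Base.

From Base: distances to unvisited — N4=6, N2=11, N1=13, N3=14, N5=15. Nearest is N4 (6).
From N4: distances to unvisited — N2=5, N1=9, N3=10, N5=11. Nearest is N2 (5).
From N2: distances to unvisited — N1=12, N3=13, N5=14. Nearest is N1 (12).
From N1: distances to unvisited — N5=2, N3=7. Nearest is N5 (2).
From N5: distances to unvisited — N3=9. Nearest is N3 (9).
Return N3→Base: 14.
Total = 6 + 5 + 12 + 2 + 9 + 14 = 48.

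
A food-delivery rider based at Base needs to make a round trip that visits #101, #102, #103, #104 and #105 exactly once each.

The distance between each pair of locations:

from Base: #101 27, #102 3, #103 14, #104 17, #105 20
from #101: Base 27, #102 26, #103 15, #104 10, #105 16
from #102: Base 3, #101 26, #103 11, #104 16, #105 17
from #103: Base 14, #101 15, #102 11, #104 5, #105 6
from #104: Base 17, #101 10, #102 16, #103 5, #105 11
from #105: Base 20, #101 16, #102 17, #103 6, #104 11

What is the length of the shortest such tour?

With 5 stops there are 5!/2 = 60 distinct round trips (a route and its reverse cost the same).
Base - #101 - #102 - #103 - #104 - #105 - Base: 27+26+11+5+11+20 = 100
Base - #101 - #102 - #103 - #105 - #104 - Base: 27+26+11+6+11+17 = 98
Base - #101 - #102 - #104 - #103 - #105 - Base: 27+26+16+5+6+20 = 100
Base - #101 - #102 - #104 - #105 - #103 - Base: 27+26+16+11+6+14 = 100
Base - #101 - #102 - #105 - #103 - #104 - Base: 27+26+17+6+5+17 = 98
Base - #101 - #102 - #105 - #104 - #103 - Base: 27+26+17+11+5+14 = 100
Base - #101 - #103 - #102 - #104 - #105 - Base: 27+15+11+16+11+20 = 100
Base - #101 - #103 - #102 - #105 - #104 - Base: 27+15+11+17+11+17 = 98
Base - #101 - #103 - #104 - #102 - #105 - Base: 27+15+5+16+17+20 = 100
Base - #101 - #103 - #104 - #105 - #102 - Base: 27+15+5+11+17+3 = 78
Base - #101 - #103 - #105 - #102 - #104 - Base: 27+15+6+17+16+17 = 98
Base - #101 - #103 - #105 - #104 - #102 - Base: 27+15+6+11+16+3 = 78
Base - #101 - #104 - #102 - #103 - #105 - Base: 27+10+16+11+6+20 = 90
Base - #101 - #104 - #102 - #105 - #103 - Base: 27+10+16+17+6+14 = 90
… (46 more)
Base - #102 - #103 - #105 - #101 - #104 - Base: 3+11+6+16+10+17 = 63  ← best
The minimum is 63.
One optimal route: Base → #102 → #103 → #105 → #101 → #104 → Base (or its reverse).

Shortest round trip = 63.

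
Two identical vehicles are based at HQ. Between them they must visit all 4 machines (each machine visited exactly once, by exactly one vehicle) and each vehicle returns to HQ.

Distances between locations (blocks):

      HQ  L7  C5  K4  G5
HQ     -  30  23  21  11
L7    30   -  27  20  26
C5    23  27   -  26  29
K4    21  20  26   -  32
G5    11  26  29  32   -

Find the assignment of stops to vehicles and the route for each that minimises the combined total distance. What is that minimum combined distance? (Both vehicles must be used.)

Check every non-empty split of the stops between the two vehicles; for each half take its own optimal tour:
  {L7} + {C5, K4, G5}: 60 + 87 = 147
  {C5} + {L7, K4, G5}: 46 + 78 = 124
  {L7, C5} + {K4, G5}: 80 + 64 = 144
  {K4} + {L7, C5, G5}: 42 + 87 = 129
  {L7, K4} + {C5, G5}: 71 + 63 = 134
  {C5, K4} + {L7, G5}: 70 + 67 = 137
  … (7 splits in total)
  {L7, C5, K4} + {G5}: 91 + 22 = 113  ← best
Best: vehicle 1 HQ → C5 → L7 → K4 → HQ = 91; vehicle 2 HQ → G5 → HQ = 22; combined 113.

Minimum combined distance: 113 blocks.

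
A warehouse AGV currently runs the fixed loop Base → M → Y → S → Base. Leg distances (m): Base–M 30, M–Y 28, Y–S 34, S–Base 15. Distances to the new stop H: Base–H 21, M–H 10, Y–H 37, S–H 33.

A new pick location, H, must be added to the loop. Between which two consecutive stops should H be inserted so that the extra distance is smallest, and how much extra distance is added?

Insertion cost between consecutive stops i–j is d(i,H) + d(H,j) − d(i,j):
  between Base and M: 21 + 10 − 30 = 1
  between M and Y: 10 + 37 − 28 = 19
  between Y and S: 37 + 33 − 34 = 36
  between S and Base: 33 + 21 − 15 = 39
Cheapest insertion is between Base and M, adding 1.
New total = 107 + 1 = 108.

Minimum extra distance: 1 m, inserting H between Base and M.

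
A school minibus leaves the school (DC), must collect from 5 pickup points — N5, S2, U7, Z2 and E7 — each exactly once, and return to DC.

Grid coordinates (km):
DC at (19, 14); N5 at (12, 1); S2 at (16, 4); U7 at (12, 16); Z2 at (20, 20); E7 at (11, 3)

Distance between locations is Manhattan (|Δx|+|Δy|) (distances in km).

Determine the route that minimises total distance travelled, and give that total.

Shortest round trip = 56 km.

DC - N5 - S2 - U7 - Z2 - E7 - DC: 20+7+16+12+26+19 = 100
DC - N5 - S2 - U7 - E7 - Z2 - DC: 20+7+16+14+26+7 = 90
DC - N5 - S2 - Z2 - U7 - E7 - DC: 20+7+20+12+14+19 = 92
DC - N5 - S2 - Z2 - E7 - U7 - DC: 20+7+20+26+14+9 = 96
DC - N5 - S2 - E7 - U7 - Z2 - DC: 20+7+6+14+12+7 = 66
DC - N5 - S2 - E7 - Z2 - U7 - DC: 20+7+6+26+12+9 = 80
DC - N5 - U7 - S2 - Z2 - E7 - DC: 20+15+16+20+26+19 = 116
DC - N5 - U7 - S2 - E7 - Z2 - DC: 20+15+16+6+26+7 = 90
DC - N5 - U7 - Z2 - S2 - E7 - DC: 20+15+12+20+6+19 = 92
DC - N5 - U7 - Z2 - E7 - S2 - DC: 20+15+12+26+6+13 = 92
DC - N5 - U7 - E7 - S2 - Z2 - DC: 20+15+14+6+20+7 = 82
DC - N5 - U7 - E7 - Z2 - S2 - DC: 20+15+14+26+20+13 = 108
DC - N5 - Z2 - S2 - U7 - E7 - DC: 20+27+20+16+14+19 = 116
DC - N5 - Z2 - S2 - E7 - U7 - DC: 20+27+20+6+14+9 = 96
… (46 more)
DC - S2 - N5 - E7 - U7 - Z2 - DC: 13+7+3+14+12+7 = 56  ← best
The minimum is 56.
One optimal route: DC → S2 → N5 → E7 → U7 → Z2 → DC (or its reverse).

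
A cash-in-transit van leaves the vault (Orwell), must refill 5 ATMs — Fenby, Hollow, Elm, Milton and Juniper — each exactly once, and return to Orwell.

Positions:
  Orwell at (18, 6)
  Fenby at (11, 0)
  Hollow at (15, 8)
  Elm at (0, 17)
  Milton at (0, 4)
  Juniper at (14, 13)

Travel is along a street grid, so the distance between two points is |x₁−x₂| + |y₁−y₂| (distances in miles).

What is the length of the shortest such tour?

With 5 stops there are 5!/2 = 60 distinct round trips (a route and its reverse cost the same).
Orwell → Fenby → Hollow → Elm → Milton → Juniper → Orwell: 13+12+24+13+23+11 = 96
Orwell → Fenby → Hollow → Elm → Juniper → Milton → Orwell: 13+12+24+18+23+20 = 110
Orwell → Fenby → Hollow → Milton → Elm → Juniper → Orwell: 13+12+19+13+18+11 = 86
Orwell → Fenby → Hollow → Milton → Juniper → Elm → Orwell: 13+12+19+23+18+29 = 114
Orwell → Fenby → Hollow → Juniper → Elm → Milton → Orwell: 13+12+6+18+13+20 = 82
Orwell → Fenby → Hollow → Juniper → Milton → Elm → Orwell: 13+12+6+23+13+29 = 96
Orwell → Fenby → Elm → Hollow → Milton → Juniper → Orwell: 13+28+24+19+23+11 = 118
Orwell → Fenby → Elm → Hollow → Juniper → Milton → Orwell: 13+28+24+6+23+20 = 114
Orwell → Fenby → Elm → Milton → Hollow → Juniper → Orwell: 13+28+13+19+6+11 = 90
Orwell → Fenby → Elm → Milton → Juniper → Hollow → Orwell: 13+28+13+23+6+5 = 88
Orwell → Fenby → Elm → Juniper → Hollow → Milton → Orwell: 13+28+18+6+19+20 = 104
Orwell → Fenby → Elm → Juniper → Milton → Hollow → Orwell: 13+28+18+23+19+5 = 106
Orwell → Fenby → Milton → Hollow → Elm → Juniper → Orwell: 13+15+19+24+18+11 = 100
Orwell → Fenby → Milton → Hollow → Juniper → Elm → Orwell: 13+15+19+6+18+29 = 100
… (46 more)
Orwell → Fenby → Milton → Elm → Juniper → Hollow → Orwell: 13+15+13+18+6+5 = 70  ← best
The minimum is 70.
One optimal route: Orwell → Fenby → Milton → Elm → Juniper → Hollow → Orwell (or its reverse).

Shortest round trip = 70 miles.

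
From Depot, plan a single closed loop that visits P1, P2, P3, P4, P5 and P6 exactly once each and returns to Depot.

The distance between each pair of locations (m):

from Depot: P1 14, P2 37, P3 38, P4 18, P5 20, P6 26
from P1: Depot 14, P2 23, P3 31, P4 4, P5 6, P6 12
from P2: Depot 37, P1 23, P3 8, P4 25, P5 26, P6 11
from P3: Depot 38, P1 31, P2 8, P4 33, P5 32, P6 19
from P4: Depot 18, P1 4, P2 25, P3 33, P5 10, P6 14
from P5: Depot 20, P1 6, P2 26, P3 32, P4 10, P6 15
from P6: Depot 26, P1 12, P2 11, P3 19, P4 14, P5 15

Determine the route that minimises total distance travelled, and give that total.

There are 360 distinct closed tours to check (reversals are equivalent).
Depot → P1 → P2 → P3 → P4 → P5 → P6 → Depot: 14+23+8+33+10+15+26 = 129
Depot → P1 → P2 → P3 → P4 → P6 → P5 → Depot: 14+23+8+33+14+15+20 = 127
Depot → P1 → P2 → P3 → P5 → P4 → P6 → Depot: 14+23+8+32+10+14+26 = 127
Depot → P1 → P2 → P3 → P5 → P6 → P4 → Depot: 14+23+8+32+15+14+18 = 124
Depot → P1 → P2 → P3 → P6 → P4 → P5 → Depot: 14+23+8+19+14+10+20 = 108
Depot → P1 → P2 → P3 → P6 → P5 → P4 → Depot: 14+23+8+19+15+10+18 = 107
Depot → P1 → P2 → P4 → P3 → P5 → P6 → Depot: 14+23+25+33+32+15+26 = 168
Depot → P1 → P2 → P4 → P3 → P6 → P5 → Depot: 14+23+25+33+19+15+20 = 149
… (352 more)
Depot → P1 → P4 → P5 → P6 → P2 → P3 → Depot: 14+4+10+15+11+8+38 = 100  ← best
The minimum is 100.
One optimal route: Depot → P1 → P4 → P5 → P6 → P2 → P3 → Depot (or its reverse).

100 m — the shortest possible round trip.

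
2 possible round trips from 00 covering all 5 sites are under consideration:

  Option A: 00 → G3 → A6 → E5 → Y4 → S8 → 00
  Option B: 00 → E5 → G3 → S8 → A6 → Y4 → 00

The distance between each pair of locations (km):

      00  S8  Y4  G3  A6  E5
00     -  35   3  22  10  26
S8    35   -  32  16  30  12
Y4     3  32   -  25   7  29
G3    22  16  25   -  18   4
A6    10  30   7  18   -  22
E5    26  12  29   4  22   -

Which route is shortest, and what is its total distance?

Option A: 22 + 18 + 22 + 29 + 32 + 35 = 158
Option B: 26 + 4 + 16 + 30 + 7 + 3 = 86

86 km — Option B is the shortest.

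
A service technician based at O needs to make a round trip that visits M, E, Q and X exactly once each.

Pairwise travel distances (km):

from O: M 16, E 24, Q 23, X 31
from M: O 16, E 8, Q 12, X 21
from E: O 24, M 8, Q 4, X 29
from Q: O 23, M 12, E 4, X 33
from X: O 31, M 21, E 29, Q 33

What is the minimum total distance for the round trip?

O-M-E-Q-X-O: 16+8+4+33+31 = 92
O-M-E-X-Q-O: 16+8+29+33+23 = 109
O-M-Q-E-X-O: 16+12+4+29+31 = 92
O-M-Q-X-E-O: 16+12+33+29+24 = 114
O-M-X-E-Q-O: 16+21+29+4+23 = 93
O-M-X-Q-E-O: 16+21+33+4+24 = 98
O-E-M-Q-X-O: 24+8+12+33+31 = 108
O-E-M-X-Q-O: 24+8+21+33+23 = 109
O-E-Q-M-X-O: 24+4+12+21+31 = 92
O-E-X-M-Q-O: 24+29+21+12+23 = 109
O-Q-M-E-X-O: 23+12+8+29+31 = 103
O-Q-E-M-X-O: 23+4+8+21+31 = 87
The minimum is 87.
One optimal route: O → Q → E → M → X → O (or its reverse).

Shortest round trip = 87 km.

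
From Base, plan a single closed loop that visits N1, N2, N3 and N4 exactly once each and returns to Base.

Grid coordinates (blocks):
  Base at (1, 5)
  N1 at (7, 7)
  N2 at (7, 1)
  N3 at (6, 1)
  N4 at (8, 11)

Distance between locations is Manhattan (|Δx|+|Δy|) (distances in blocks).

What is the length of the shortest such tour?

Minimum total distance: 34 blocks.

Base → N1 → N2 → N3 → N4 → Base: 8+6+1+12+13 = 40
Base → N1 → N2 → N4 → N3 → Base: 8+6+11+12+9 = 46
Base → N1 → N3 → N2 → N4 → Base: 8+7+1+11+13 = 40
Base → N1 → N3 → N4 → N2 → Base: 8+7+12+11+10 = 48
Base → N1 → N4 → N2 → N3 → Base: 8+5+11+1+9 = 34
Base → N1 → N4 → N3 → N2 → Base: 8+5+12+1+10 = 36
Base → N2 → N1 → N3 → N4 → Base: 10+6+7+12+13 = 48
Base → N2 → N1 → N4 → N3 → Base: 10+6+5+12+9 = 42
Base → N2 → N3 → N1 → N4 → Base: 10+1+7+5+13 = 36
Base → N2 → N4 → N1 → N3 → Base: 10+11+5+7+9 = 42
Base → N3 → N1 → N2 → N4 → Base: 9+7+6+11+13 = 46
Base → N3 → N2 → N1 → N4 → Base: 9+1+6+5+13 = 34
The minimum is 34.
One optimal route: Base → N1 → N4 → N2 → N3 → Base (or its reverse).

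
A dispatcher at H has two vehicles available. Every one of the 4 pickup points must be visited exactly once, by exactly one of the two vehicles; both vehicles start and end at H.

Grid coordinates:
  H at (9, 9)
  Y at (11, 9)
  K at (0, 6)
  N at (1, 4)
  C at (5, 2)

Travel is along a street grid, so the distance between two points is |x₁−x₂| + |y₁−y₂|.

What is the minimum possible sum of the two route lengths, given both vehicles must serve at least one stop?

Check every non-empty split of the stops between the two vehicles; for each half take its own optimal tour:
  {Y} + {K, N, C}: 4 + 32 = 36
  {K} + {Y, N, C}: 24 + 34 = 58
  {Y, K} + {N, C}: 28 + 30 = 58
  {N} + {Y, K, C}: 26 + 36 = 62
  {Y, N} + {K, C}: 30 + 32 = 62
  {K, N} + {Y, C}: 28 + 26 = 54
  … (7 splits in total)
Best: vehicle 1 H → Y → H = 4; vehicle 2 H → K → N → C → H = 32; combined 36.

36 — the smallest possible combined total.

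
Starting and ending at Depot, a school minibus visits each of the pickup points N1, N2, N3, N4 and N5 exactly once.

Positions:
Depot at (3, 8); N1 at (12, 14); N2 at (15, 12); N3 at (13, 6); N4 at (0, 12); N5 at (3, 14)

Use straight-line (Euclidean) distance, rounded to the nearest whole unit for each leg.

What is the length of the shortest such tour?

Shortest round trip = 38.

Depot-N1-N2-N3-N4-N5-Depot: 11+4+6+14+4+6 = 45
Depot-N1-N2-N3-N5-N4-Depot: 11+4+6+13+4+5 = 43
Depot-N1-N2-N4-N3-N5-Depot: 11+4+15+14+13+6 = 63
Depot-N1-N2-N4-N5-N3-Depot: 11+4+15+4+13+10 = 57
Depot-N1-N2-N5-N3-N4-Depot: 11+4+12+13+14+5 = 59
Depot-N1-N2-N5-N4-N3-Depot: 11+4+12+4+14+10 = 55
Depot-N1-N3-N2-N4-N5-Depot: 11+8+6+15+4+6 = 50
Depot-N1-N3-N2-N5-N4-Depot: 11+8+6+12+4+5 = 46
Depot-N1-N3-N4-N2-N5-Depot: 11+8+14+15+12+6 = 66
Depot-N1-N3-N4-N5-N2-Depot: 11+8+14+4+12+13 = 62
Depot-N1-N3-N5-N2-N4-Depot: 11+8+13+12+15+5 = 64
Depot-N1-N3-N5-N4-N2-Depot: 11+8+13+4+15+13 = 64
Depot-N1-N4-N2-N3-N5-Depot: 11+12+15+6+13+6 = 63
Depot-N1-N4-N2-N5-N3-Depot: 11+12+15+12+13+10 = 73
… (46 more)
Depot-N3-N2-N1-N5-N4-Depot: 10+6+4+9+4+5 = 38  ← best
The minimum is 38.
One optimal route: Depot → N3 → N2 → N1 → N5 → N4 → Depot (or its reverse).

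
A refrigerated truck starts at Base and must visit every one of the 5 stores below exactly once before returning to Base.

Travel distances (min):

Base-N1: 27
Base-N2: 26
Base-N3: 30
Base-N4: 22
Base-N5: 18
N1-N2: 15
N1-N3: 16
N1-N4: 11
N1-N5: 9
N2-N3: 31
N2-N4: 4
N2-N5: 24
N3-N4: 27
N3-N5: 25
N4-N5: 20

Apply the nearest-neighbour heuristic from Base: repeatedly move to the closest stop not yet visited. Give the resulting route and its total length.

Base → [N5:18 / N4:22 / N2:26 / N1:27 / N3:30] → N5 (18)
N5 → [N1:9 / N4:20 / N2:24 / N3:25] → N1 (9)
N1 → [N4:11 / N2:15 / N3:16] → N4 (11)
N4 → [N2:4 / N3:27] → N2 (4)
N2 → [N3:31] → N3 (31)
Return N3→Base: 30.
Total = 18 + 9 + 11 + 4 + 31 + 30 = 103.

Total distance 103 min via the nearest-neighbour route Base → N5 → N1 → N4 → N2 → N3 → Base.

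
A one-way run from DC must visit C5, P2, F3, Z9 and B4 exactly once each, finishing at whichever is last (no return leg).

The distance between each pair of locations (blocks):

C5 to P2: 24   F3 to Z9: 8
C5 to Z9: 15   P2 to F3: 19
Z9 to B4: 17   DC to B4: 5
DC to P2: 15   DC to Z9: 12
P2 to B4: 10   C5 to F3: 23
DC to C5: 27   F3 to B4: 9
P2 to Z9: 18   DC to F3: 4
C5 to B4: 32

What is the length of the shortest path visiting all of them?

There are 5! = 120 possible orderings.
DC → C5 → P2 → F3 → Z9 → B4: 27+24+19+8+17 = 95
DC → C5 → P2 → F3 → B4 → Z9: 27+24+19+9+17 = 96
DC → C5 → P2 → Z9 → F3 → B4: 27+24+18+8+9 = 86
DC → C5 → P2 → Z9 → B4 → F3: 27+24+18+17+9 = 95
DC → C5 → P2 → B4 → F3 → Z9: 27+24+10+9+8 = 78
DC → C5 → P2 → B4 → Z9 → F3: 27+24+10+17+8 = 86
DC → C5 → F3 → P2 → Z9 → B4: 27+23+19+18+17 = 104
DC → C5 → F3 → P2 → B4 → Z9: 27+23+19+10+17 = 96
DC → C5 → F3 → Z9 → P2 → B4: 27+23+8+18+10 = 86
DC → C5 → F3 → Z9 → B4 → P2: 27+23+8+17+10 = 85
DC → C5 → F3 → B4 → P2 → Z9: 27+23+9+10+18 = 87
DC → C5 → F3 → B4 → Z9 → P2: 27+23+9+17+18 = 94
DC → C5 → Z9 → P2 → F3 → B4: 27+15+18+19+9 = 88
DC → C5 → Z9 → P2 → B4 → F3: 27+15+18+10+9 = 79
… (106 more)
DC → F3 → B4 → P2 → Z9 → C5: 4+9+10+18+15 = 56  ← best
The minimum is 56.
One shortest path: DC → F3 → B4 → P2 → Z9 → C5.

Minimum one-way distance = 56 blocks.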